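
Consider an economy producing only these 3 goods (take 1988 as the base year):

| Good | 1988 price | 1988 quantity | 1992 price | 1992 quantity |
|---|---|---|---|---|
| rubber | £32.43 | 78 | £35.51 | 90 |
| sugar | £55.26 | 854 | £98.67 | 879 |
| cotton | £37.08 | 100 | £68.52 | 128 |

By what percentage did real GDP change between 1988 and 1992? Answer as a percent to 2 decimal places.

5.26%

Real GDP 1988 = Nominal GDP 1988 = 32.43·78 + 55.26·854 + 37.08·100 = 53429.58.
Real GDP 1992 (at 1988 prices) = 32.43·90 + 55.26·879 + 37.08·128 = 56238.48.
Real growth = 56238.48/53429.58 − 1 = 0.0526.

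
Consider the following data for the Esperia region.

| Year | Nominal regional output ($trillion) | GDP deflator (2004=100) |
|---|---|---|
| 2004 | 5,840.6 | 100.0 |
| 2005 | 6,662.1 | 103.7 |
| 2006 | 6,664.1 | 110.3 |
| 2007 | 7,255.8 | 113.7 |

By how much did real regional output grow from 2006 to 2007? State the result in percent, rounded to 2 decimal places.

Real regional output 2006 = 6664.1/1.103 = 6041.80.
Real regional output 2007 = 7255.8/1.137 = 6381.53.
Change = 6381.53/6041.80 − 1 = 0.0562.

5.62%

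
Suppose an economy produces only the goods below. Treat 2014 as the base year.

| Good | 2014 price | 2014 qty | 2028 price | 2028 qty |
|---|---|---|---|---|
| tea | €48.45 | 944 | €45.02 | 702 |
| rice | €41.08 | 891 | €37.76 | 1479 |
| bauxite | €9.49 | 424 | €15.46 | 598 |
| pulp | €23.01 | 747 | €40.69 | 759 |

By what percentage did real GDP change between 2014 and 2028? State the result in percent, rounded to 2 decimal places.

13.87%

Real GDP 2014 = Nominal GDP 2014 = 48.45·944 + 41.08·891 + 9.49·424 + 23.01·747 = 103551.31.
Real GDP 2028 (at 2014 prices) = 48.45·702 + 41.08·1479 + 9.49·598 + 23.01·759 = 117908.83.
Real growth = 117908.83/103551.31 − 1 = 0.1387.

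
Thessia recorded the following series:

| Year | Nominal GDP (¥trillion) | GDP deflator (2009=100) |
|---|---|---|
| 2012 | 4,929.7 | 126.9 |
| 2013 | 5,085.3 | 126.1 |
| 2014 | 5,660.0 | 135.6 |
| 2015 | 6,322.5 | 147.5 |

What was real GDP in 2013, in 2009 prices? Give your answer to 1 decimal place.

¥4,032.8 trillion

Real GDP 2013 = 5085.3 / 1.261 = 4032.75.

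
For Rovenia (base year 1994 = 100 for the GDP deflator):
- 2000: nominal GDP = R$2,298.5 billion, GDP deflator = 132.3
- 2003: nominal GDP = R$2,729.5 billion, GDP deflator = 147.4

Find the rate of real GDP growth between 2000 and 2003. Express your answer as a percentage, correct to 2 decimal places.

Deflate each year: 2000 → 2298.5/1.323 = 1737.34; 2003 → 2729.5/1.474 = 1851.76.
So real GDP changed by 1851.76/1737.34 − 1 = 0.0659, i.e. 6.59%.

6.59%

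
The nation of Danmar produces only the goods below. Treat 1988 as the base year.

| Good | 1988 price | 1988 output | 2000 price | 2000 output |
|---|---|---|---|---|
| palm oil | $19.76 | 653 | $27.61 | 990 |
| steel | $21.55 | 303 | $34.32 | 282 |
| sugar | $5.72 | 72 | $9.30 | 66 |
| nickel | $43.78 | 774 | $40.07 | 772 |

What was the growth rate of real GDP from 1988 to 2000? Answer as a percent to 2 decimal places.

11.32%

Real GDP 1988 = Nominal GDP 1988 = 19.76·653 + 21.55·303 + 5.72·72 + 43.78·774 = 53730.49.
Real GDP 2000 (at 1988 prices) = 19.76·990 + 21.55·282 + 5.72·66 + 43.78·772 = 59815.18.
Real growth = 59815.18/53730.49 − 1 = 0.1132.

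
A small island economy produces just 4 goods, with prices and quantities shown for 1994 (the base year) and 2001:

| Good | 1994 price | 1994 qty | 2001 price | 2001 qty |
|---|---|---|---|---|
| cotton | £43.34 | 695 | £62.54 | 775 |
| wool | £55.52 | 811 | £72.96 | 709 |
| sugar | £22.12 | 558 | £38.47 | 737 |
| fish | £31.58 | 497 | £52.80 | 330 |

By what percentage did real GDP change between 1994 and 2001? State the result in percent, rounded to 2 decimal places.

Real GDP 1994 = Nominal GDP 1994 = 43.34·695 + 55.52·811 + 22.12·558 + 31.58·497 = 103186.24.
Real GDP 2001 (at 1994 prices) = 43.34·775 + 55.52·709 + 22.12·737 + 31.58·330 = 99676.02.
Real growth = 99676.02/103186.24 − 1 = -0.0340.

-3.40%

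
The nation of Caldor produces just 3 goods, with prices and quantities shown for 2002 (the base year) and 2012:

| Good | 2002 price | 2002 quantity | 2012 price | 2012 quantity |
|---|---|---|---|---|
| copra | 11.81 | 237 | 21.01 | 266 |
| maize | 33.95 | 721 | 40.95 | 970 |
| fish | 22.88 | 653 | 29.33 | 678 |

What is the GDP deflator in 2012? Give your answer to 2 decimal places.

126.38

Nominal GDP 2012 = 21.01·266 + 40.95·970 + 29.33·678 = 65195.90.
Real GDP 2012 (at 2002 prices) = 11.81·266 + 33.95·970 + 22.88·678 = 51585.60.
Deflator = Nominal/Real × 100 = 65195.90/51585.60 × 100 = 126.384.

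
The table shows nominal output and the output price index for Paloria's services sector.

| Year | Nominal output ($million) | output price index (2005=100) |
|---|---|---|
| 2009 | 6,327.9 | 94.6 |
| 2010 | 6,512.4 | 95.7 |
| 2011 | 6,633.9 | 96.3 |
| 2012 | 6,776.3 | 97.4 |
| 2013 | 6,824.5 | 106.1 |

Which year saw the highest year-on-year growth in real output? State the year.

2010

2010: real = 6512.4/0.957 = 6805.02; growth vs 2009 (6689.11) = 1.73%.
2011: real = 6633.9/0.963 = 6888.79; growth vs 2010 (6805.02) = 1.23%.
2012: real = 6776.3/0.974 = 6957.19; growth vs 2011 (6888.79) = 0.99%.
2013: real = 6824.5/1.061 = 6432.14; growth vs 2012 (6957.19) = -7.55%.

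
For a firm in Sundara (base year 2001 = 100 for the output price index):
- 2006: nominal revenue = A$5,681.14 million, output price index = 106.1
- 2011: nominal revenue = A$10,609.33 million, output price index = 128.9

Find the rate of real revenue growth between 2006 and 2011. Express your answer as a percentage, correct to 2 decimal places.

53.71%

Deflate each year: 2006 → 5681.14/1.061 = 5354.51; 2011 → 10609.33/1.289 = 8230.67.
So real revenue changed by 8230.67/5354.51 − 1 = 0.5371, i.e. 53.71%.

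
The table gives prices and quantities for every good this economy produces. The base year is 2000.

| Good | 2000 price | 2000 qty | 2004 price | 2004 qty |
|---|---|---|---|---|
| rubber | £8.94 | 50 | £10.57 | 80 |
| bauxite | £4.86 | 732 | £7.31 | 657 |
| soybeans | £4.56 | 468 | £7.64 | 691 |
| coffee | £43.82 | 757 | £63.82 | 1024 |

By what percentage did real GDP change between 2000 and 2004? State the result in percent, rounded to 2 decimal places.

32.10%

Real GDP 2000 = Nominal GDP 2000 = 8.94·50 + 4.86·732 + 4.56·468 + 43.82·757 = 39310.34.
Real GDP 2004 (at 2000 prices) = 8.94·80 + 4.86·657 + 4.56·691 + 43.82·1024 = 51930.86.
Real growth = 51930.86/39310.34 − 1 = 0.3210.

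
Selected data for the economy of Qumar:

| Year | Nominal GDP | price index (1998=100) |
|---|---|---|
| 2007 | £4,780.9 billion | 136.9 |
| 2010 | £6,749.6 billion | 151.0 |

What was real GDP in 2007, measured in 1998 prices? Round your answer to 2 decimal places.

Real GDP = Nominal / (price index/100) = 4780.9 / 1.369 = 3492.26.

£3,492.26 billion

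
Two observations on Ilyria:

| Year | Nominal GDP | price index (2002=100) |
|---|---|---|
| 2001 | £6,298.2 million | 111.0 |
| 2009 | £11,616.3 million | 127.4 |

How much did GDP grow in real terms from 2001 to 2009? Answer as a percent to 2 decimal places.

Deflate each year: 2001 → 6298.2/1.110 = 5674.05; 2009 → 11616.3/1.274 = 9117.97.
So real GDP changed by 9117.97/5674.05 − 1 = 0.6070, i.e. 60.70%.

60.70%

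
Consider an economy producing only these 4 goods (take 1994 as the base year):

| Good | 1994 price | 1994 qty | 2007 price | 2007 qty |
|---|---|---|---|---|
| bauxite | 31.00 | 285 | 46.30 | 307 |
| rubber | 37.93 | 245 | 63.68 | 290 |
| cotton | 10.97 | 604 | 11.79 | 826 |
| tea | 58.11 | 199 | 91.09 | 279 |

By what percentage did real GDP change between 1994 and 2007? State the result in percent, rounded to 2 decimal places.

26.08%

Real GDP 1994 = Nominal GDP 1994 = 31.00·285 + 37.93·245 + 10.97·604 + 58.11·199 = 36317.62.
Real GDP 2007 (at 1994 prices) = 31.00·307 + 37.93·290 + 10.97·826 + 58.11·279 = 45790.61.
Real growth = 45790.61/36317.62 − 1 = 0.2608.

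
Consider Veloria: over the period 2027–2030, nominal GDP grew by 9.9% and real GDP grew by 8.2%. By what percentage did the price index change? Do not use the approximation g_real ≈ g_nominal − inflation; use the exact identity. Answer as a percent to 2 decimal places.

1.57%

(1 + g_nom) = (1 + g_real)(1 + π), so π = 1.0990 / 1.0820 − 1 = 0.01571.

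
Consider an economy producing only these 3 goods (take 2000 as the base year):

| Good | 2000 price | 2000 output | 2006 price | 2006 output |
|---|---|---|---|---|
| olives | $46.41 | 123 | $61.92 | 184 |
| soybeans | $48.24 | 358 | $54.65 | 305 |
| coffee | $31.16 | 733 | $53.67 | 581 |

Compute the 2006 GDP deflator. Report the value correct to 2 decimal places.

Nominal GDP 2006 = 61.92·184 + 54.65·305 + 53.67·581 = 59243.80.
Real GDP 2006 (at 2000 prices) = 46.41·184 + 48.24·305 + 31.16·581 = 41356.60.
Deflator = Nominal/Real × 100 = 59243.80/41356.60 × 100 = 143.251.

143.25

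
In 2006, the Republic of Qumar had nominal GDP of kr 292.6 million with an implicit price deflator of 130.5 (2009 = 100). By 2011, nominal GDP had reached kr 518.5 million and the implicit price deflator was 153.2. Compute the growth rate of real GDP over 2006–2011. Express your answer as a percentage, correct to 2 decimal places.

50.95%

Real GDP 2006 = 292.6 / 1.305 = 224.21.
Real GDP 2011 = 518.5 / 1.532 = 338.45.
Real growth = 338.45 / 224.21 − 1 = 0.5095.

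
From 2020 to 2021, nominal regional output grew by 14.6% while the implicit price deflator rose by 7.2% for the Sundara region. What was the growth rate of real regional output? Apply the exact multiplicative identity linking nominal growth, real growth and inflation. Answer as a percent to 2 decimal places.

6.90%

(1 + g_nom) = (1 + g_real)(1 + π), so g_real = 1.1460 / 1.0720 − 1 = 0.06903.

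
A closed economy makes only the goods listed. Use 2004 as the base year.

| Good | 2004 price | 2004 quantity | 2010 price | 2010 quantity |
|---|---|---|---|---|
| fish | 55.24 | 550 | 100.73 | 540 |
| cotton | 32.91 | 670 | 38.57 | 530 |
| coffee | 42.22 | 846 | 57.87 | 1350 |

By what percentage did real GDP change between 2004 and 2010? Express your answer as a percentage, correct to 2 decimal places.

Real GDP 2004 = Nominal GDP 2004 = 55.24·550 + 32.91·670 + 42.22·846 = 88149.82.
Real GDP 2010 (at 2004 prices) = 55.24·540 + 32.91·530 + 42.22·1350 = 104268.90.
Real growth = 104268.90/88149.82 − 1 = 0.1829.

18.29%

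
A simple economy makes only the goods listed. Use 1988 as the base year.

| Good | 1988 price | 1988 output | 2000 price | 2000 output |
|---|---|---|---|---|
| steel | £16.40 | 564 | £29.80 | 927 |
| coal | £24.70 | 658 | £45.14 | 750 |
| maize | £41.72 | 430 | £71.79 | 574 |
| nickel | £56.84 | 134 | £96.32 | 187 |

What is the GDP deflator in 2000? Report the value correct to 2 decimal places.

Nominal GDP 2000 = 29.80·927 + 45.14·750 + 71.79·574 + 96.32·187 = 120698.90.
Real GDP 2000 (at 1988 prices) = 16.40·927 + 24.70·750 + 41.72·574 + 56.84·187 = 68304.16.
Deflator = Nominal/Real × 100 = 120698.90/68304.16 × 100 = 176.708.

176.71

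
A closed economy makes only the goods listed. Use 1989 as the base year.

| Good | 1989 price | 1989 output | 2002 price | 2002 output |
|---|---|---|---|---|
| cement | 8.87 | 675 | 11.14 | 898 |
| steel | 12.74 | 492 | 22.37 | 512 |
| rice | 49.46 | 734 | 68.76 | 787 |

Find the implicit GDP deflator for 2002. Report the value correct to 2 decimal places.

141.48

Nominal GDP 2002 = 11.14·898 + 22.37·512 + 68.76·787 = 75571.28.
Real GDP 2002 (at 1989 prices) = 8.87·898 + 12.74·512 + 49.46·787 = 53413.16.
Deflator = Nominal/Real × 100 = 75571.28/53413.16 × 100 = 141.484.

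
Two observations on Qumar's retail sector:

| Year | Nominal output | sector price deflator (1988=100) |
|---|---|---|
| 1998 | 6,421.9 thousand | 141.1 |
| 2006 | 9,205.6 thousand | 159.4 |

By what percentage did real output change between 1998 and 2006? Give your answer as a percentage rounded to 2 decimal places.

Deflate each year: 1998 → 6421.9/1.411 = 4551.31; 2006 → 9205.6/1.594 = 5775.16.
So real output changed by 5775.16/4551.31 − 1 = 0.2689, i.e. 26.89%.

26.89%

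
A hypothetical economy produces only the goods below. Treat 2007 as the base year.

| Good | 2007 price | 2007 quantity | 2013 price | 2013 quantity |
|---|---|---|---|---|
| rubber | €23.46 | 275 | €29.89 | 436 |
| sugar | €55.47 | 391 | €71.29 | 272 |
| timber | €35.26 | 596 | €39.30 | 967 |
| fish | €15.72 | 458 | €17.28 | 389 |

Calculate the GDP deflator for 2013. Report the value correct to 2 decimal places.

Nominal GDP 2013 = 29.89·436 + 71.29·272 + 39.30·967 + 17.28·389 = 77147.94.
Real GDP 2013 (at 2007 prices) = 23.46·436 + 55.47·272 + 35.26·967 + 15.72·389 = 65527.90.
Deflator = Nominal/Real × 100 = 77147.94/65527.90 × 100 = 117.733.

117.73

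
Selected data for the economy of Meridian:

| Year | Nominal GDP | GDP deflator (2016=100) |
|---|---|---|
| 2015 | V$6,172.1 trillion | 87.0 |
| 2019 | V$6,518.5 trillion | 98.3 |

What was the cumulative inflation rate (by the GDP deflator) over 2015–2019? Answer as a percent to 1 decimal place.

Price-level change = 98.3 / 87.0 − 1 = 0.1299.

13.0%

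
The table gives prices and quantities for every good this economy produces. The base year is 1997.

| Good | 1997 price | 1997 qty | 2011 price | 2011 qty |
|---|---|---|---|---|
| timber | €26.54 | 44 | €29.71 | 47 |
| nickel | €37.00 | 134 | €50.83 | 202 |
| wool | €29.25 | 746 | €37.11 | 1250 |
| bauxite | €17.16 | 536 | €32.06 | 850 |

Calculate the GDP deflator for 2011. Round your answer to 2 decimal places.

Nominal GDP 2011 = 29.71·47 + 50.83·202 + 37.11·1250 + 32.06·850 = 85302.53.
Real GDP 2011 (at 1997 prices) = 26.54·47 + 37.00·202 + 29.25·1250 + 17.16·850 = 59869.88.
Deflator = Nominal/Real × 100 = 85302.53/59869.88 × 100 = 142.480.

142.48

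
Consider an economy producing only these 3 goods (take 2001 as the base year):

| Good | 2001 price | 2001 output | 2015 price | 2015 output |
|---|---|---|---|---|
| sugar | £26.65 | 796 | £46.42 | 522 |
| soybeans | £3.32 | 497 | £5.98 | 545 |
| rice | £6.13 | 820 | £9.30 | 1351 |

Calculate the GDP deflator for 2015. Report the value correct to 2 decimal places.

Nominal GDP 2015 = 46.42·522 + 5.98·545 + 9.30·1351 = 40054.64.
Real GDP 2015 (at 2001 prices) = 26.65·522 + 3.32·545 + 6.13·1351 = 24002.33.
Deflator = Nominal/Real × 100 = 40054.64/24002.33 × 100 = 166.878.

166.88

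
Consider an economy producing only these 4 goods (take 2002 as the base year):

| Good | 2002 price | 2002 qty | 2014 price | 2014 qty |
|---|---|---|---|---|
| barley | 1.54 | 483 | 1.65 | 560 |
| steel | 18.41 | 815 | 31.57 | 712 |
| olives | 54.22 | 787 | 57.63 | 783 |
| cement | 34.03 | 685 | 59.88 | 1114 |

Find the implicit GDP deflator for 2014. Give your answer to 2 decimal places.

143.35

Nominal GDP 2014 = 1.65·560 + 31.57·712 + 57.63·783 + 59.88·1114 = 135232.45.
Real GDP 2014 (at 2002 prices) = 1.54·560 + 18.41·712 + 54.22·783 + 34.03·1114 = 94334.00.
Deflator = Nominal/Real × 100 = 135232.45/94334.00 × 100 = 143.355.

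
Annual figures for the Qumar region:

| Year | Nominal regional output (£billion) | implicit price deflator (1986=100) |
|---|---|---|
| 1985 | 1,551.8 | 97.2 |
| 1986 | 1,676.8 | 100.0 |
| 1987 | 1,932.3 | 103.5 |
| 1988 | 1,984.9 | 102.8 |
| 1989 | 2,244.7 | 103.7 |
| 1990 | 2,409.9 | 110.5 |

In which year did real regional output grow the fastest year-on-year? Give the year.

1986: real = 1676.8/1.000 = 1676.80; growth vs 1985 (1596.50) = 5.03%.
1987: real = 1932.3/1.035 = 1866.96; growth vs 1986 (1676.80) = 11.34%.
1988: real = 1984.9/1.028 = 1930.84; growth vs 1987 (1866.96) = 3.42%.
1989: real = 2244.7/1.037 = 2164.61; growth vs 1988 (1930.84) = 12.11%.
1990: real = 2409.9/1.105 = 2180.90; growth vs 1989 (2164.61) = 0.75%.

1989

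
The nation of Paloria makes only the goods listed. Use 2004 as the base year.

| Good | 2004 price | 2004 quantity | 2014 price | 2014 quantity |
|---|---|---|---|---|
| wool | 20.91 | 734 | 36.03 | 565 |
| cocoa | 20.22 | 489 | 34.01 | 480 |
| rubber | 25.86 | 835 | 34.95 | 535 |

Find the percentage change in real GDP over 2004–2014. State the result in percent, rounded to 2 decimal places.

Real GDP 2004 = Nominal GDP 2004 = 20.91·734 + 20.22·489 + 25.86·835 = 46828.62.
Real GDP 2014 (at 2004 prices) = 20.91·565 + 20.22·480 + 25.86·535 = 35354.85.
Real growth = 35354.85/46828.62 − 1 = -0.2450.

-24.50%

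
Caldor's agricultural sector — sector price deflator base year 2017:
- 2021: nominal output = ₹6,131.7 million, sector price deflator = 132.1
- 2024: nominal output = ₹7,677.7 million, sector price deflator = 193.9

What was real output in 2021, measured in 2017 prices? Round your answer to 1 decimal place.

₹4,641.7 million

Real output = Nominal / (sector price deflator/100) = 6131.7 / 1.321 = 4641.71.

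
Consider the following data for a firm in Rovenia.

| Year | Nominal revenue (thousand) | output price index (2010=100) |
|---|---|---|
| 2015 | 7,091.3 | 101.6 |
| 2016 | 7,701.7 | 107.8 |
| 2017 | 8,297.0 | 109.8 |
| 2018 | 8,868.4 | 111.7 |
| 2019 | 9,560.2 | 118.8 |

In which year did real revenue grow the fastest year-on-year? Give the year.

2016: real = 7701.7/1.078 = 7144.43; growth vs 2015 (6979.63) = 2.36%.
2017: real = 8297.0/1.098 = 7556.47; growth vs 2016 (7144.43) = 5.77%.
2018: real = 8868.4/1.117 = 7939.48; growth vs 2017 (7556.47) = 5.07%.
2019: real = 9560.2/1.188 = 8047.31; growth vs 2018 (7939.48) = 1.36%.

2017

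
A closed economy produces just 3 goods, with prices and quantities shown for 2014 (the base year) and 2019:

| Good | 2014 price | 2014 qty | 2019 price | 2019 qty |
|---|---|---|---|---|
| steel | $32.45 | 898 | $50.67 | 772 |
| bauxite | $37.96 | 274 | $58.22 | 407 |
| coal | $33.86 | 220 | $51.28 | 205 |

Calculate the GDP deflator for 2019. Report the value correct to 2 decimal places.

154.56

Nominal GDP 2019 = 50.67·772 + 58.22·407 + 51.28·205 = 73325.18.
Real GDP 2019 (at 2014 prices) = 32.45·772 + 37.96·407 + 33.86·205 = 47442.42.
Deflator = Nominal/Real × 100 = 73325.18/47442.42 × 100 = 154.556.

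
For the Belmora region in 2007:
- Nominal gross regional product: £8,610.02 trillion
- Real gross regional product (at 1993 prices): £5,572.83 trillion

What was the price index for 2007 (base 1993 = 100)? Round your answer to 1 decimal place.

price index = (Nominal / Real) × 100 = 8610.02 / 5572.83 × 100 = 154.50.

154.5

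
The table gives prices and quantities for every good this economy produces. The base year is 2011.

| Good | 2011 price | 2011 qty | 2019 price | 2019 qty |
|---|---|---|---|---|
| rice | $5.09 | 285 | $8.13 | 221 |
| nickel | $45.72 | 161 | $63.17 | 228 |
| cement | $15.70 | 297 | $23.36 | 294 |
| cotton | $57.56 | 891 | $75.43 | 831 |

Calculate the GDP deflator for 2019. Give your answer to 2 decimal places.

Nominal GDP 2019 = 8.13·221 + 63.17·228 + 23.36·294 + 75.43·831 = 85749.66.
Real GDP 2019 (at 2011 prices) = 5.09·221 + 45.72·228 + 15.70·294 + 57.56·831 = 63997.21.
Deflator = Nominal/Real × 100 = 85749.66/63997.21 × 100 = 133.990.

133.99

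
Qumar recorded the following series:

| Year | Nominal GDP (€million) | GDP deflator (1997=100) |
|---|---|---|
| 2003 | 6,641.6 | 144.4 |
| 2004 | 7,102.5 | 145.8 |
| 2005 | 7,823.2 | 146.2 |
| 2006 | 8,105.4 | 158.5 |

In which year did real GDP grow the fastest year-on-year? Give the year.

2005

2004: real = 7102.5/1.458 = 4871.40; growth vs 2003 (4599.45) = 5.91%.
2005: real = 7823.2/1.462 = 5351.03; growth vs 2004 (4871.40) = 9.85%.
2006: real = 8105.4/1.585 = 5113.82; growth vs 2005 (5351.03) = -4.43%.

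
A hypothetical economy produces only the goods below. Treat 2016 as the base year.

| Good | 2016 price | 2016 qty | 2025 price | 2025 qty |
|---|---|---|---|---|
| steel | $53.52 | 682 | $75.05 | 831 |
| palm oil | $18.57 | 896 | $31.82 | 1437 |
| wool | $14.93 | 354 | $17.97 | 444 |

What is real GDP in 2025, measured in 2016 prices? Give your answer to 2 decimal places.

Real GDP 2025 = Σ (p_2016 × q_2025) = 53.52·831 + 18.57·1437 + 14.93·444 = 77789.13.

$77789.13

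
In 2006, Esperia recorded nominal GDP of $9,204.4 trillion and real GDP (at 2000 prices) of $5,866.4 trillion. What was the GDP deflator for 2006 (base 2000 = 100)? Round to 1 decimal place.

GDP deflator = (Nominal / Real) × 100 = 9204.4 / 5866.4 × 100 = 156.90.

156.9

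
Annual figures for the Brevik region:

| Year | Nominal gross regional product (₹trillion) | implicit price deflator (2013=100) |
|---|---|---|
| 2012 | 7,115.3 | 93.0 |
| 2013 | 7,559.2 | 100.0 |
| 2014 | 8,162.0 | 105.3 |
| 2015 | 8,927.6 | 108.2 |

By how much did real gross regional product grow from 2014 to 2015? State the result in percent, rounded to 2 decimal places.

6.45%

Real gross regional product 2014 = 8162.0/1.053 = 7751.19.
Real gross regional product 2015 = 8927.6/1.082 = 8251.02.
Change = 8251.02/7751.19 − 1 = 0.0645.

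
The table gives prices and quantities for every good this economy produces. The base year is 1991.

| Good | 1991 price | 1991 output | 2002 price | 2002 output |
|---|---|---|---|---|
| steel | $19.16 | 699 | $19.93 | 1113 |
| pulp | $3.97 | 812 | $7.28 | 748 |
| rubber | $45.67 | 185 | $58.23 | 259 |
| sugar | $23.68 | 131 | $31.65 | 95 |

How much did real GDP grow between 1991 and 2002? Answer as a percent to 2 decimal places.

Real GDP 1991 = Nominal GDP 1991 = 19.16·699 + 3.97·812 + 45.67·185 + 23.68·131 = 28167.51.
Real GDP 2002 (at 1991 prices) = 19.16·1113 + 3.97·748 + 45.67·259 + 23.68·95 = 38372.77.
Real growth = 38372.77/28167.51 − 1 = 0.3623.

36.23%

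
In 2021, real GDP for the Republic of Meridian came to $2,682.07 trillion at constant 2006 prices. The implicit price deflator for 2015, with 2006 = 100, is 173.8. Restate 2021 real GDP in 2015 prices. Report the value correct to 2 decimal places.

$4,661.44 trillion

Real GDP in 2015 prices = Real GDP in 2006 prices × (P_2015/P_2006) = 2682.07 × 1.738 = 4661.44.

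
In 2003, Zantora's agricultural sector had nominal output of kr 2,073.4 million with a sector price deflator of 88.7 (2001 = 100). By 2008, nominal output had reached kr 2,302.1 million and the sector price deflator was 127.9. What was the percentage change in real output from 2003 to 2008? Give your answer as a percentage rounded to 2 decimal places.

Deflate each year: 2003 → 2073.4/0.887 = 2337.54; 2008 → 2302.1/1.279 = 1799.92.
So real output changed by 1799.92/2337.54 − 1 = -0.2300, i.e. -23.00%.

-23.00%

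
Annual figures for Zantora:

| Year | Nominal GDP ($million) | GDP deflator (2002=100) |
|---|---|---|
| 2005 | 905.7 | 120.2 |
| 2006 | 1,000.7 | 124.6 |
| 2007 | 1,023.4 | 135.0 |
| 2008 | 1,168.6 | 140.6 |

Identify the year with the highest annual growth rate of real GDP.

2006: real = 1000.7/1.246 = 803.13; growth vs 2005 (753.49) = 6.59%.
2007: real = 1023.4/1.350 = 758.07; growth vs 2006 (803.13) = -5.61%.
2008: real = 1168.6/1.406 = 831.15; growth vs 2007 (758.07) = 9.64%.

2008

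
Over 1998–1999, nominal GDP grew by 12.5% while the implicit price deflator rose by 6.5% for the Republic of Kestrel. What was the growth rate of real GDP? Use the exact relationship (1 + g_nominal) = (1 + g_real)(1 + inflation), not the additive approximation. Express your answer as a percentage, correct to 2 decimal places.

5.63%

(1 + g_nom) = (1 + g_real)(1 + π), so g_real = 1.1250 / 1.0650 − 1 = 0.05634.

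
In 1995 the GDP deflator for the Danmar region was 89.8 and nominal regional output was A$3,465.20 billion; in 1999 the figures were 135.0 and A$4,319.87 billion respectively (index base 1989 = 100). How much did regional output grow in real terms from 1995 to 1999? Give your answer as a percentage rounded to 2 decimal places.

Deflate each year: 1995 → 3465.20/0.898 = 3858.80; 1999 → 4319.87/1.350 = 3199.90.
So real regional output changed by 3199.90/3858.80 − 1 = -0.1708, i.e. -17.08%.

-17.08%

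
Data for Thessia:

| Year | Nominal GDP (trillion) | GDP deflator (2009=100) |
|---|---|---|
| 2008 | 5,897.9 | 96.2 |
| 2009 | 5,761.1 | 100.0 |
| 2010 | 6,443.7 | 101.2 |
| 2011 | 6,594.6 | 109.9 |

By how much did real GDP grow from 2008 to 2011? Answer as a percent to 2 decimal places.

-2.13%

Real GDP 2008 = 5897.9/0.962 = 6130.87.
Real GDP 2011 = 6594.6/1.099 = 6000.55.
Change = 6000.55/6130.87 − 1 = -0.0213.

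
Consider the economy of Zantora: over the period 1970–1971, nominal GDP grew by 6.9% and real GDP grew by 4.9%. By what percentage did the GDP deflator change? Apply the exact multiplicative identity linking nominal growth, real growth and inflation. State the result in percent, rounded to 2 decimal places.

(1 + g_nom) = (1 + g_real)(1 + π), so π = 1.0690 / 1.0490 − 1 = 0.01907.

1.91%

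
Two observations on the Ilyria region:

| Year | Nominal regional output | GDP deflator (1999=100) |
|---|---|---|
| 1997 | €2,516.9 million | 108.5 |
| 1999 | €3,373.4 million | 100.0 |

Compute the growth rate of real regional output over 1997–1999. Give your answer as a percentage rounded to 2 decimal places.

Real regional output 1997 = 2516.9 / 1.085 = 2319.72.
Real regional output 1999 = 3373.4 / 1.000 = 3373.40.
Real growth = 3373.40 / 2319.72 − 1 = 0.4542.

45.42%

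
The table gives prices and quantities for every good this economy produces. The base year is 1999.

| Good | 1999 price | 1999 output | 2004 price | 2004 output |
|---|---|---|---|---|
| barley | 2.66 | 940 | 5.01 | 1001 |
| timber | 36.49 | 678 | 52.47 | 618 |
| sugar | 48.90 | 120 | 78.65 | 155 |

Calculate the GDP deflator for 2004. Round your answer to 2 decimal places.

Nominal GDP 2004 = 5.01·1001 + 52.47·618 + 78.65·155 = 49632.22.
Real GDP 2004 (at 1999 prices) = 2.66·1001 + 36.49·618 + 48.90·155 = 32792.98.
Deflator = Nominal/Real × 100 = 49632.22/32792.98 × 100 = 151.350.

151.35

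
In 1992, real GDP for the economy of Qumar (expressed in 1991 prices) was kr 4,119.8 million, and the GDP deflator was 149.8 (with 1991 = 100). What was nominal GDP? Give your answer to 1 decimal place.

kr 6,171.5 million

Nominal GDP = Real × (GDP deflator/100) = 4119.8 × 1.498 = 6171.46.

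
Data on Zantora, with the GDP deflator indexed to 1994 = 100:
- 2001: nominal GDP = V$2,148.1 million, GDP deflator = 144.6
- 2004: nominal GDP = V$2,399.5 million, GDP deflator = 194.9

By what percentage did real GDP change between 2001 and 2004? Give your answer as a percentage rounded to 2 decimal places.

Real GDP 2001 = 2148.1 / 1.446 = 1485.55.
Real GDP 2004 = 2399.5 / 1.949 = 1231.14.
Real growth = 1231.14 / 1485.55 − 1 = -0.1713.

-17.13%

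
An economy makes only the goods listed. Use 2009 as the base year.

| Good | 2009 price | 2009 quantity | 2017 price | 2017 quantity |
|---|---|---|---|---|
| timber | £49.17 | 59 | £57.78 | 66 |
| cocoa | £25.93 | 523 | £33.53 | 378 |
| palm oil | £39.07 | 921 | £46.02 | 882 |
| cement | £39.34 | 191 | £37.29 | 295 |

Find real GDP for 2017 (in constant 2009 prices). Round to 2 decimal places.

Real GDP 2017 = Σ (p_2009 × q_2017) = 49.17·66 + 25.93·378 + 39.07·882 + 39.34·295 = 59111.80.

£59111.80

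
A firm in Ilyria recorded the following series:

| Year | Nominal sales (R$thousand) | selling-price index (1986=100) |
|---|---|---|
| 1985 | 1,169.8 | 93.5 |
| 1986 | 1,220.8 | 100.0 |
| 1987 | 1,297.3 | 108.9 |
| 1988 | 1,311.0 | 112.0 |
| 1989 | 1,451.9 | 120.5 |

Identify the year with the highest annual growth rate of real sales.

1989

1986: real = 1220.8/1.000 = 1220.80; growth vs 1985 (1251.12) = -2.42%.
1987: real = 1297.3/1.089 = 1191.28; growth vs 1986 (1220.80) = -2.42%.
1988: real = 1311.0/1.120 = 1170.54; growth vs 1987 (1191.28) = -1.74%.
1989: real = 1451.9/1.205 = 1204.90; growth vs 1988 (1170.54) = 2.94%.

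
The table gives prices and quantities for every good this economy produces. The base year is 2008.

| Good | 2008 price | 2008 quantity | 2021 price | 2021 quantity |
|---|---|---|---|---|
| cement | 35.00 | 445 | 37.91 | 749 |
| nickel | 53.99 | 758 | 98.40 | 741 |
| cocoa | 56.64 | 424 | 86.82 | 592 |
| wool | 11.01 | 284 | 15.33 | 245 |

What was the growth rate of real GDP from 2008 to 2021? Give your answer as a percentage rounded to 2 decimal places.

Real GDP 2008 = Nominal GDP 2008 = 35.00·445 + 53.99·758 + 56.64·424 + 11.01·284 = 83641.62.
Real GDP 2021 (at 2008 prices) = 35.00·749 + 53.99·741 + 56.64·592 + 11.01·245 = 102449.92.
Real growth = 102449.92/83641.62 − 1 = 0.2249.

22.49%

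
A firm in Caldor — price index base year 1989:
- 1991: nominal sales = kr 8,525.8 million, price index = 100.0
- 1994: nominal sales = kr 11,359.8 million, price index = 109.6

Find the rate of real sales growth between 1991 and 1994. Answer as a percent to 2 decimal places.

21.57%

Deflate each year: 1991 → 8525.8/1.000 = 8525.80; 1994 → 11359.8/1.096 = 10364.78.
So real sales changed by 10364.78/8525.80 − 1 = 0.2157, i.e. 21.57%.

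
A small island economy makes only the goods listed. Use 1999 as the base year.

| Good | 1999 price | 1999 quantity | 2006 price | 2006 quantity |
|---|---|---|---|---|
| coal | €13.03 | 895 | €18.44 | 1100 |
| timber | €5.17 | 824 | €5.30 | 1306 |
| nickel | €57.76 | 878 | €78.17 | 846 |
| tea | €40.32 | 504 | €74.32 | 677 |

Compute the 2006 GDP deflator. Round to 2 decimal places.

Nominal GDP 2006 = 18.44·1100 + 5.30·1306 + 78.17·846 + 74.32·677 = 143652.26.
Real GDP 2006 (at 1999 prices) = 13.03·1100 + 5.17·1306 + 57.76·846 + 40.32·677 = 97246.62.
Deflator = Nominal/Real × 100 = 143652.26/97246.62 × 100 = 147.720.

147.72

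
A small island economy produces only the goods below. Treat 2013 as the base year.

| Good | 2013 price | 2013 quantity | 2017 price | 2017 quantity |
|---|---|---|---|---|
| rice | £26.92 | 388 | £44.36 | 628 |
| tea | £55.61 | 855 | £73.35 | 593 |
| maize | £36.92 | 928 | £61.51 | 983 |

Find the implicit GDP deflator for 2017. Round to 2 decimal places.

Nominal GDP 2017 = 44.36·628 + 73.35·593 + 61.51·983 = 131818.96.
Real GDP 2017 (at 2013 prices) = 26.92·628 + 55.61·593 + 36.92·983 = 86174.85.
Deflator = Nominal/Real × 100 = 131818.96/86174.85 × 100 = 152.967.

152.97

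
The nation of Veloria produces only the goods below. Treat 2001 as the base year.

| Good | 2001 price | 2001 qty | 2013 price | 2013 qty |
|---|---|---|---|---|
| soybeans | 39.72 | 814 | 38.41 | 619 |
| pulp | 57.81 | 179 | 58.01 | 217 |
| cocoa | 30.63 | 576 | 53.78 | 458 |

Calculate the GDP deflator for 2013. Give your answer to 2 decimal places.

119.22

Nominal GDP 2013 = 38.41·619 + 58.01·217 + 53.78·458 = 60995.20.
Real GDP 2013 (at 2001 prices) = 39.72·619 + 57.81·217 + 30.63·458 = 51159.99.
Deflator = Nominal/Real × 100 = 60995.20/51159.99 × 100 = 119.224.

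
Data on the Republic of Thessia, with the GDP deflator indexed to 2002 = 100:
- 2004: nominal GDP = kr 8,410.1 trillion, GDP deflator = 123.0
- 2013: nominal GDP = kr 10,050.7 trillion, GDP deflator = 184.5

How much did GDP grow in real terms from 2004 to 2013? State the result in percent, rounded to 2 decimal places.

-20.33%

Real GDP 2004 = 8410.1 / 1.230 = 6837.48.
Real GDP 2013 = 10050.7 / 1.845 = 5447.53.
Real growth = 5447.53 / 6837.48 − 1 = -0.2033.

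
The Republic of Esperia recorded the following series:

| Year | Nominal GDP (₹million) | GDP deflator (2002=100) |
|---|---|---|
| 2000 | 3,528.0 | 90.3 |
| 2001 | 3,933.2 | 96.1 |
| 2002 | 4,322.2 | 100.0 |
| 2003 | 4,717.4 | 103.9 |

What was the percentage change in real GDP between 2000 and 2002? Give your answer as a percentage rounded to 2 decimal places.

10.63%

Real GDP 2000 = 3528.0/0.903 = 3906.98.
Real GDP 2002 = 4322.2/1.000 = 4322.20.
Change = 4322.20/3906.98 − 1 = 0.1063.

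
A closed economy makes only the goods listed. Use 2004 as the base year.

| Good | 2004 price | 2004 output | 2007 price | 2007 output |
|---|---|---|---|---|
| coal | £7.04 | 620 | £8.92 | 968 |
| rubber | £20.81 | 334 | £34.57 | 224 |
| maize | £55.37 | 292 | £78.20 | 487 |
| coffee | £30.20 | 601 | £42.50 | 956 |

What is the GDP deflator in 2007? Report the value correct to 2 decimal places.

141.27

Nominal GDP 2007 = 8.92·968 + 34.57·224 + 78.20·487 + 42.50·956 = 95091.64.
Real GDP 2007 (at 2004 prices) = 7.04·968 + 20.81·224 + 55.37·487 + 30.20·956 = 67312.55.
Deflator = Nominal/Real × 100 = 95091.64/67312.55 × 100 = 141.269.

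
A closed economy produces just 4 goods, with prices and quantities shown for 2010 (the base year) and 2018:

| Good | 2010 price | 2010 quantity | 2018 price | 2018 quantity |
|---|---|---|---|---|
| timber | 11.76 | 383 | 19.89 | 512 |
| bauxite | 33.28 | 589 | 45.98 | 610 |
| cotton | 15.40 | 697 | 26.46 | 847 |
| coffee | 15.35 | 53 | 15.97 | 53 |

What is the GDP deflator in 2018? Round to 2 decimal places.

Nominal GDP 2018 = 19.89·512 + 45.98·610 + 26.46·847 + 15.97·53 = 61489.51.
Real GDP 2018 (at 2010 prices) = 11.76·512 + 33.28·610 + 15.40·847 + 15.35·53 = 40179.27.
Deflator = Nominal/Real × 100 = 61489.51/40179.27 × 100 = 153.038.

153.04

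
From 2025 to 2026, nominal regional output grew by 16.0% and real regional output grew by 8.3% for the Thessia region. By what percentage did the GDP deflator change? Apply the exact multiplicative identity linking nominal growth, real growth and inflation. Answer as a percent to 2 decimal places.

7.11%

(1 + g_nom) = (1 + g_real)(1 + π), so π = 1.1600 / 1.0830 − 1 = 0.07110.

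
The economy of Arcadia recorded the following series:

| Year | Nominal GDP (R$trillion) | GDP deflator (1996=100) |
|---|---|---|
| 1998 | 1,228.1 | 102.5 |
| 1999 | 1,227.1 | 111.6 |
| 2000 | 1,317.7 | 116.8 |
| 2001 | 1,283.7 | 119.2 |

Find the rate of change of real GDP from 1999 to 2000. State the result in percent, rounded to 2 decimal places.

Real GDP 1999 = 1227.1/1.116 = 1099.55.
Real GDP 2000 = 1317.7/1.168 = 1128.17.
Change = 1128.17/1099.55 − 1 = 0.0260.

2.60%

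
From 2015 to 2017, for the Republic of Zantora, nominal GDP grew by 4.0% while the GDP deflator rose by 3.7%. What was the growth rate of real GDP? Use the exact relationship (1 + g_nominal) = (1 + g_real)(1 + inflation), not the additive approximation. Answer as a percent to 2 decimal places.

(1 + g_nom) = (1 + g_real)(1 + π), so g_real = 1.0400 / 1.0370 − 1 = 0.00289.

0.29%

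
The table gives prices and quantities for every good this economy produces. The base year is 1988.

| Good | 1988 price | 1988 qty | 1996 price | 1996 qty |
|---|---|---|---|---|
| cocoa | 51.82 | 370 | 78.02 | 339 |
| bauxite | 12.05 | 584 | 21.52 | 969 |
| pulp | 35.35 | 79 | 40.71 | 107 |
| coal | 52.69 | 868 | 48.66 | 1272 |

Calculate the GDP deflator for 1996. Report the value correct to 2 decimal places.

Nominal GDP 1996 = 78.02·339 + 21.52·969 + 40.71·107 + 48.66·1272 = 113553.15.
Real GDP 1996 (at 1988 prices) = 51.82·339 + 12.05·969 + 35.35·107 + 52.69·1272 = 100047.56.
Deflator = Nominal/Real × 100 = 113553.15/100047.56 × 100 = 113.499.

113.50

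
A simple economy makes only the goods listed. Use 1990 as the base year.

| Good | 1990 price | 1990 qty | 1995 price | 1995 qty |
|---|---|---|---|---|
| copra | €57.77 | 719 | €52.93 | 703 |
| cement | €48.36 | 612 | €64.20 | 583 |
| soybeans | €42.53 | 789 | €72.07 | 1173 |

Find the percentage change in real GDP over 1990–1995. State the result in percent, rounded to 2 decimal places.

Real GDP 1990 = Nominal GDP 1990 = 57.77·719 + 48.36·612 + 42.53·789 = 104689.12.
Real GDP 1995 (at 1990 prices) = 57.77·703 + 48.36·583 + 42.53·1173 = 118693.88.
Real growth = 118693.88/104689.12 − 1 = 0.1338.

13.38%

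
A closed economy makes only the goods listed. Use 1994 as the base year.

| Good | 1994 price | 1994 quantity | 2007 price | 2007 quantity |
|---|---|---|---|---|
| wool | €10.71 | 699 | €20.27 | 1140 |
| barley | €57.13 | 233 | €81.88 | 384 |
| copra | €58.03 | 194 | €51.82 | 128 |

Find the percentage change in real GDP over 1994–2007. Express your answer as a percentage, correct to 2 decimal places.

29.70%

Real GDP 1994 = Nominal GDP 1994 = 10.71·699 + 57.13·233 + 58.03·194 = 32055.40.
Real GDP 2007 (at 1994 prices) = 10.71·1140 + 57.13·384 + 58.03·128 = 41575.16.
Real growth = 41575.16/32055.40 − 1 = 0.2970.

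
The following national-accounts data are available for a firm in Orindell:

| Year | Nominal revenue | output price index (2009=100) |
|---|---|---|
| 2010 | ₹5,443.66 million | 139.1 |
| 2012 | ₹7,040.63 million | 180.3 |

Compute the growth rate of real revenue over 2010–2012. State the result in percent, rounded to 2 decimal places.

-0.22%

Deflate each year: 2010 → 5443.66/1.391 = 3913.49; 2012 → 7040.63/1.803 = 3904.95.
So real revenue changed by 3904.95/3913.49 − 1 = -0.0022, i.e. -0.22%.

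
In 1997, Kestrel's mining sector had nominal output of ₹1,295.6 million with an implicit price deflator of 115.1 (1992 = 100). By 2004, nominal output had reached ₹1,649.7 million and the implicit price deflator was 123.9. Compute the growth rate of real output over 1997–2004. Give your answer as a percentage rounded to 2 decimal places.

18.29%

Deflate each year: 1997 → 1295.6/1.151 = 1125.63; 2004 → 1649.7/1.239 = 1331.48.
So real output changed by 1331.48/1125.63 − 1 = 0.1829, i.e. 18.29%.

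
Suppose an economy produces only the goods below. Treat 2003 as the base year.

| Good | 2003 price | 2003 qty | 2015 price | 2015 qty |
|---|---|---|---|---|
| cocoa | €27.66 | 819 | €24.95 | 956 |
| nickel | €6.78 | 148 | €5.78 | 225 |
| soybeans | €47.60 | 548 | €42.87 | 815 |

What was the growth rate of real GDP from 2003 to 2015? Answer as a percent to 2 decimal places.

Real GDP 2003 = Nominal GDP 2003 = 27.66·819 + 6.78·148 + 47.60·548 = 49741.78.
Real GDP 2015 (at 2003 prices) = 27.66·956 + 6.78·225 + 47.60·815 = 66762.46.
Real growth = 66762.46/49741.78 − 1 = 0.3422.

34.22%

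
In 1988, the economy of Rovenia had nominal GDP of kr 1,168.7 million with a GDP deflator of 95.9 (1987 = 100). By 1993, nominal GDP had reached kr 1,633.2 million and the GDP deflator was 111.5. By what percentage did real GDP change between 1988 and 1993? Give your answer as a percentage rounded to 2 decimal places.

20.19%

Deflate each year: 1988 → 1168.7/0.959 = 1218.67; 1993 → 1633.2/1.115 = 1464.75.
So real GDP changed by 1464.75/1218.67 − 1 = 0.2019, i.e. 20.19%.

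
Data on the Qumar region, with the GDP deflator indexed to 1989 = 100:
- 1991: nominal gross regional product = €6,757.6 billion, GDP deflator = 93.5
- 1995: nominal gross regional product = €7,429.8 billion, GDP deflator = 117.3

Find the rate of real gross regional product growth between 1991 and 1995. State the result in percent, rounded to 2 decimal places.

-12.36%

Real gross regional product 1991 = 6757.6 / 0.935 = 7227.38.
Real gross regional product 1995 = 7429.8 / 1.173 = 6334.02.
Real growth = 6334.02 / 7227.38 − 1 = -0.1236.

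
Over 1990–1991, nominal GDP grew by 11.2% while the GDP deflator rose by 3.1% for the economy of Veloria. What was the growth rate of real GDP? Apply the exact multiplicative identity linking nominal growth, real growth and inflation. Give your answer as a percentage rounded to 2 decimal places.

(1 + g_nom) = (1 + g_real)(1 + π), so g_real = 1.1120 / 1.0310 − 1 = 0.07856.

7.86%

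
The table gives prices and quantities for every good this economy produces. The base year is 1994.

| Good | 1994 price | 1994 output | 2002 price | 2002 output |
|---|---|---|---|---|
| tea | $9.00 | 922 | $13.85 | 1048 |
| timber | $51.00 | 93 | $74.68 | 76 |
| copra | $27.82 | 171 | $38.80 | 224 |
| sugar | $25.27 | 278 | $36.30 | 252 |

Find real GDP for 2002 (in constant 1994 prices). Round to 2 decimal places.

$25907.72

Real GDP 2002 = Σ (p_1994 × q_2002) = 9.00·1048 + 51.00·76 + 27.82·224 + 25.27·252 = 25907.72.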